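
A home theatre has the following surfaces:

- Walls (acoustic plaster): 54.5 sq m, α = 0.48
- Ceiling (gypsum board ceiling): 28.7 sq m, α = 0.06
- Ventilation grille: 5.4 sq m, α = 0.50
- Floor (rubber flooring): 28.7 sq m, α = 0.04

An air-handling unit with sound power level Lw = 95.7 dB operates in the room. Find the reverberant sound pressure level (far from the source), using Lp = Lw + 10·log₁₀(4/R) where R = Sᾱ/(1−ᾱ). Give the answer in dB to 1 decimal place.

85.3 dB

A = 31.730 sabins; S = 117.3 sq m.
ᾱ = 31.730/117.3 = 0.2705; R = Sᾱ/(1−ᾱ) = 31.730/(1−0.2705) = 43.496 sq m.
Lp = Lw + 10 log₁₀(4/R) = 95.7 -10.36 = 85.3 dB.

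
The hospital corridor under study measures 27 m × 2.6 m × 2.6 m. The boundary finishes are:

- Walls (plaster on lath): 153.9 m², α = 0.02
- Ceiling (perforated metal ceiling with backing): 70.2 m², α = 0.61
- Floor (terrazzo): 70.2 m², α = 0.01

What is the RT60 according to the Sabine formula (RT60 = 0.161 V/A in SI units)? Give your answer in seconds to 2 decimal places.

0.63 sec

Equivalent absorption area: A = 153.9×0.02 + 70.2×0.61 + 70.2×0.01 = 46.602 m².
Volume V = 27 × 2.6 × 2.6 = 182.52 m³.
Sabine: RT60 = 0.161 × 182.52 / 46.602 = 0.63 s.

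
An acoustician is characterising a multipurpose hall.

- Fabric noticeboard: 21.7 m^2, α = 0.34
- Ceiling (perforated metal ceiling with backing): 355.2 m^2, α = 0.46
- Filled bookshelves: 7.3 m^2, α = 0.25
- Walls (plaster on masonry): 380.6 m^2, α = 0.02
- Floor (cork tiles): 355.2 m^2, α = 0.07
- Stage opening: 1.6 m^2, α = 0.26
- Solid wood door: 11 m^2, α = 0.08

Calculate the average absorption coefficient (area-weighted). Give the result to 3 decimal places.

0.182

Total surface area S = 1132.6 m^2.
Weighted sum Σ Sα = 206.367.
ᾱ = 206.367 / 1132.6 = 0.182.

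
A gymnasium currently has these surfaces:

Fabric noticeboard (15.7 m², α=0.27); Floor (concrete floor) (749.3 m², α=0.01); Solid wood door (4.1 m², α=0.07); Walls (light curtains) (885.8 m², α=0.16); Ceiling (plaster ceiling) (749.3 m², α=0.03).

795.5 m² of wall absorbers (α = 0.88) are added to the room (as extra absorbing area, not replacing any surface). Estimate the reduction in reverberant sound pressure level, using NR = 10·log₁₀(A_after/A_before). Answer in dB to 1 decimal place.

A_before = Σ Sᵢαᵢ = 15.7×0.27 + 749.3×0.01 + 4.1×0.07 + 885.8×0.16 + 749.3×0.03 = 176.226 sabins.
Treatment contributes 795.5·0.88 = 700.040 sabins.
A_after = 176.226 + 700.040 = 876.266 sabins.
NR = 10·log₁₀(876.266/176.226) = 7.0 dB.

7.0 dB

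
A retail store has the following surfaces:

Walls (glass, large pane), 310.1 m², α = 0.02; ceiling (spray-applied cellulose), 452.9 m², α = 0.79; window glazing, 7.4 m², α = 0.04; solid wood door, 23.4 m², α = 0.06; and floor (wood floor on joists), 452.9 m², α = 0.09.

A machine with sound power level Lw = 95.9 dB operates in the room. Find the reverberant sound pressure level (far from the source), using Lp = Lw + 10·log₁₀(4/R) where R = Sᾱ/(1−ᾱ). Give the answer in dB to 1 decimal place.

A = 406.454 sabins; S = 1246.7 m².
ᾱ = 406.454/1246.7 = 0.3260; R = Sᾱ/(1−ᾱ) = 406.454/(1−0.3260) = 603.047 m².
Lp = 95.9 + 10·log₁₀(4/603.047) = 95.9 + (-21.78) = 74.1 dB.

74.1 dB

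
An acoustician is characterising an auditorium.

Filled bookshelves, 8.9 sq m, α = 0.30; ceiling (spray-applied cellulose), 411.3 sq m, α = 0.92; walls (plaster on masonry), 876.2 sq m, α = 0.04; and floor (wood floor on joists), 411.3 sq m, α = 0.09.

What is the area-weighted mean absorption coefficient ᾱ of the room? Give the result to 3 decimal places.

S = Σ Sᵢ = 8.9 + 411.3 + 876.2 + 411.3 = 1707.7 sq m.
A = 8.9*0.30 + 411.3*0.92 + 876.2*0.04 + 411.3*0.09 = 453.131 sabins.
ᾱ = A/S = 0.265.

0.265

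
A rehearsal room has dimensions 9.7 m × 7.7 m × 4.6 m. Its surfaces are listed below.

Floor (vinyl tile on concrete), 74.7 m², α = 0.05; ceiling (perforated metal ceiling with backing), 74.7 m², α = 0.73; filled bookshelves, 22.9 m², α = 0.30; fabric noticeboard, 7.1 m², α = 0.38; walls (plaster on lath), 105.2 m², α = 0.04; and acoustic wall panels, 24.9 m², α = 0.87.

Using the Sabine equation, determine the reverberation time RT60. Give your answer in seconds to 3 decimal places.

0.590 seconds

Summing Sᵢαᵢ: 3.735 + 54.531 + 6.870 + 2.698 + 4.208 + 21.663 → A = 93.705 sabins.
V = 9.7·7.7·4.6 = 343.574 m³.
RT60 = 0.161 · V / A = 0.161 × 343.574 / 93.705 = 0.590 s.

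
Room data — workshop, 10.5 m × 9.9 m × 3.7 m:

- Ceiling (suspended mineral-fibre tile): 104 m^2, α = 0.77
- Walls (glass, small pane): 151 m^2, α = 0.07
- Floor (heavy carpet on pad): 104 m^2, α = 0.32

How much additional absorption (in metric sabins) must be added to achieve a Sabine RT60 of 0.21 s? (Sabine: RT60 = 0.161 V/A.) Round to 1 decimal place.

Summing Sᵢαᵢ: 80.080 + 10.570 + 33.280 → A₁ = 123.930 sabins.
V = 384.615 m³. Required absorption A₂ = 0.161 × 384.615 / 0.21 = 294.872 sabins.
ΔA = A₂ − A₁ = 294.872 − 123.930 = 170.9 sabins.

170.9 sabins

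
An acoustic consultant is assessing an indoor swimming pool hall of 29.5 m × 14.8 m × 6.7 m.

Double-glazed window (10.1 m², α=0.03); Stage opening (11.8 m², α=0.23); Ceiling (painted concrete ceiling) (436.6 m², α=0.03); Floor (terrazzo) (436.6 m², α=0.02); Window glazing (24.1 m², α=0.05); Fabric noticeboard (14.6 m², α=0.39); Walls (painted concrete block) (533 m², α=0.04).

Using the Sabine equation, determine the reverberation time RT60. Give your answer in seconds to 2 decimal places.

8.87 sec

Summing Sᵢαᵢ: 0.303 + 2.714 + 13.098 + 8.732 + 1.205 + 5.694 + 21.320 → A = 53.066 sabins.
Volume V = 29.5 × 14.8 × 6.7 = 2925.22 m³.
Sabine: RT60 = 0.161 × 2925.22 / 53.066 = 8.87 s.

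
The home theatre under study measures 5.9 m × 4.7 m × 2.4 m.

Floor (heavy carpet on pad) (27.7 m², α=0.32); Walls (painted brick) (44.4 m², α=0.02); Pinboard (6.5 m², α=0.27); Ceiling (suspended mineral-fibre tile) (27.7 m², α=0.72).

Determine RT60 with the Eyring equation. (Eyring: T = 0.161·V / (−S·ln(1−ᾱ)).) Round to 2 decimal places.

S = Σ Sᵢ = 106.3 m².
Absorption A = 27.7×0.32 + 44.4×0.02 + 6.5×0.27 + 27.7×0.72 = 31.451 sabins.
Mean coefficient ᾱ = A/S = 0.2959.
Eyring denominator: −S ln(1−ᾱ) = 37.294.
V = 5.9 × 4.7 × 2.4 = 66.552 m³.
T = 0.161·V/[−S·ln(1−ᾱ)] = 0.161·66.552/37.294 = 0.29 s.

0.29 s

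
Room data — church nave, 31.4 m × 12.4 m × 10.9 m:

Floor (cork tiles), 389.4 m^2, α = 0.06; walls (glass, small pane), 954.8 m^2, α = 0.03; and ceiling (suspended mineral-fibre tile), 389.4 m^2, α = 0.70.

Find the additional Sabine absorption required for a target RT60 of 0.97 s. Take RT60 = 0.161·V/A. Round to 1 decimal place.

Summing Sᵢαᵢ: 23.364 + 28.644 + 272.580 → A₁ = 324.588 sabins.
For T = 0.97 s, need A₂ = 0.161·V/T = 0.161·4244.024/0.97 = 704.420 sabins.
Additional absorption ΔA = 704.420 − 324.588 = 379.8 sabins.

379.8 sabins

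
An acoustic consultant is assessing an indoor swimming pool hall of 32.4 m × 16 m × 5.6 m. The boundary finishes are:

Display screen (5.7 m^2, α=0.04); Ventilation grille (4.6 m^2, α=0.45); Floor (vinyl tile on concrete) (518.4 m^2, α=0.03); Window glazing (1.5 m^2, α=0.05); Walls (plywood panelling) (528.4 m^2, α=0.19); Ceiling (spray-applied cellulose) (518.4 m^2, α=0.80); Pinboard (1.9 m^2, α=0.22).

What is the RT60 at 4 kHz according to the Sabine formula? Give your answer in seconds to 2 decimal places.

Equivalent absorption area: A = 5.7·0.04 + 4.6·0.45 + 518.4·0.03 + 1.5·0.05 + 528.4·0.19 + 518.4·0.80 + 1.9·0.22 = 533.459 m^2.
Room volume: 2903.04 m³.
RT60 = 0.161 · V / A = 0.161 × 2903.04 / 533.459 = 0.88 s.

0.88 seconds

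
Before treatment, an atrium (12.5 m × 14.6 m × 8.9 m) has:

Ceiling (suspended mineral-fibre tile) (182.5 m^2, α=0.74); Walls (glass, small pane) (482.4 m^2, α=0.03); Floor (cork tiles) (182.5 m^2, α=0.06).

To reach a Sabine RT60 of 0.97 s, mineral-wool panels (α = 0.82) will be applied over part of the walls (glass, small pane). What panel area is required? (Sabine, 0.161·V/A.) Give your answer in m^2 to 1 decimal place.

Summing Sᵢαᵢ: 135.050 + 14.472 + 10.950 → A₁ = 160.472 sabins.
Required A₂ = 0.161·1624.25/0.97 = 269.592 sabins.
Absorption to add: 269.592 − 160.472 = 109.120 sabins.
Net gain per m^2: Δα = 0.82 − 0.03 = 0.79.
Panel area = 109.120 / 0.79 = 138.1 m^2.

138.1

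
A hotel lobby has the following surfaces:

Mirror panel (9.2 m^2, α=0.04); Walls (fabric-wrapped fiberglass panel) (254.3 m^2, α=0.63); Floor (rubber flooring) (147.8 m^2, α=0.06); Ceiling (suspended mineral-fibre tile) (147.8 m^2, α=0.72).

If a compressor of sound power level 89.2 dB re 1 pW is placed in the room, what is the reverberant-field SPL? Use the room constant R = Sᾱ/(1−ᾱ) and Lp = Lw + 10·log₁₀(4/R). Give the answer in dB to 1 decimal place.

Σ(Sᵢαᵢ) = 9.2×0.04 + 254.3×0.63 + 147.8×0.06 + 147.8×0.72 = 275.861; total area S = 559.1 m^2.
ᾱ = 275.861/559.1 = 0.4934; R = Sᾱ/(1−ᾱ) = 275.861/(1−0.4934) = 544.534 m^2.
Lp = 89.2 + 10·log₁₀(4/544.534) = 89.2 + (-21.34) = 67.9 dB.

67.9 dB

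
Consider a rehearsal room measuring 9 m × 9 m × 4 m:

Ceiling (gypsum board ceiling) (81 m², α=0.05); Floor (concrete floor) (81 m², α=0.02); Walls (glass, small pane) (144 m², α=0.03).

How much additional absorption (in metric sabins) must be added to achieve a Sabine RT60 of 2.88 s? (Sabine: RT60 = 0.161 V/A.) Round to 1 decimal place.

Equivalent absorption area: A₁ = 81×0.05 + 81×0.02 + 144×0.03 = 9.990 m².
For T = 2.88 s, need A₂ = 0.161·V/T = 0.161·324/2.88 = 18.113 sabins.
Shortfall: 18.113 − 9.990 = 8.1 sabins.

8.1 sabins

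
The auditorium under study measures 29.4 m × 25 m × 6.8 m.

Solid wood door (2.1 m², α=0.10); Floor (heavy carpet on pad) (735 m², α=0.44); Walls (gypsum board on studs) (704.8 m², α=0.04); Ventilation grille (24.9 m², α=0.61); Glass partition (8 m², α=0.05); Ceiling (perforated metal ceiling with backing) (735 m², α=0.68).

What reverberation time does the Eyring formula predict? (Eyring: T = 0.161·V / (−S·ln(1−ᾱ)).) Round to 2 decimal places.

Total surface area S = 2.1 + 735 + 704.8 + 24.9 + 8 + 735 = 2209.8 m².
Σ(Sᵢαᵢ) = 2.1·0.10 + 735·0.44 + 704.8·0.04 + 24.9·0.61 + 8·0.05 + 735·0.68 = 867.191.
ᾱ = 867.191 / 2209.8 = 0.3924.
Eyring denominator: −S ln(1−ᾱ) = 1101.007.
V = 29.4 × 25 × 6.8 = 4998 m³.
T = 0.161·V/[−S·ln(1−ᾱ)] = 0.161·4998/1101.007 = 0.73 s.

0.73 seconds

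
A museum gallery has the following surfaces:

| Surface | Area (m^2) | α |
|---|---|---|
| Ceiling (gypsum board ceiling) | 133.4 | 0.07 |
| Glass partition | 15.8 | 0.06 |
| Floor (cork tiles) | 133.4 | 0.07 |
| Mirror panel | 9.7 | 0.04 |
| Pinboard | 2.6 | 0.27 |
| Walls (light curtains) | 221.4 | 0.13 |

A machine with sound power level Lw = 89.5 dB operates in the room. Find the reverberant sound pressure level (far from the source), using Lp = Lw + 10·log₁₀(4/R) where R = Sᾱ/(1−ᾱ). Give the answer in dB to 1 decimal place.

A = 49.496 sabins; S = 516.3 m^2.
ᾱ = 49.496/516.3 = 0.0959; R = Sᾱ/(1−ᾱ) = 49.496/(1−0.0959) = 54.746 m^2.
Lp = Lw + 10 log₁₀(4/R) = 89.5 -11.36 = 78.1 dB.

78.1 dB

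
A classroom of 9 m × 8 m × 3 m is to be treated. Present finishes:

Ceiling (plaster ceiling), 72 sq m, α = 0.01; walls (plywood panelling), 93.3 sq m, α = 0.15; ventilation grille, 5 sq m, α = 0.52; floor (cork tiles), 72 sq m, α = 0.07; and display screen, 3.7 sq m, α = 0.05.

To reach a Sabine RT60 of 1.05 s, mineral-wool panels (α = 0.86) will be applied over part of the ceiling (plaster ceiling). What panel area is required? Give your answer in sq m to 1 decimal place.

Equivalent absorption area: A₁ = 72*0.01 + 93.3*0.15 + 5*0.52 + 72*0.07 + 3.7*0.05 = 22.540 sq m.
V = 216 m³. Target absorption A₂ = 0.161 × 216 / 1.05 = 33.120 sabins.
ΔA needed = 33.120 − 22.540 = 10.580 sabins.
Net gain per sq m: Δα = 0.86 − 0.01 = 0.85.
Area = ΔA/Δα = 10.580/0.85 = 12.4 sq m.

12.4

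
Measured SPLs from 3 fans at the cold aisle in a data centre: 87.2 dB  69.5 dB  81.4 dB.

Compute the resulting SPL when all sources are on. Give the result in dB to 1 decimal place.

Converting to relative power and adding: 10^(87.2/10) + 10^(69.5/10) + 10^(81.4/10) = 6.718e+08.
L_total = 10·log₁₀(6.718e+08) = 88.3 dB.

88.3 dB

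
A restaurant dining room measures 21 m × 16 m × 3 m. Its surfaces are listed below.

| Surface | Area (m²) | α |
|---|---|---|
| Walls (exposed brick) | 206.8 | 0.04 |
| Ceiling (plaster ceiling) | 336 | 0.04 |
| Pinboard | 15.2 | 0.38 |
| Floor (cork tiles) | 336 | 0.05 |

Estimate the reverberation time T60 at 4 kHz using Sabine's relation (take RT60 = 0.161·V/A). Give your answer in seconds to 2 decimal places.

Total absorption A = 206.8*0.04 + 336*0.04 + 15.2*0.38 + 336*0.05
  = 8.272 + 13.440 + 5.776 + 16.800 = 44.288 m² sabins.
V = 21·16·3 = 1008 m³.
Sabine: RT60 = 0.161 × 1008 / 44.288 = 3.66 s.

3.66 s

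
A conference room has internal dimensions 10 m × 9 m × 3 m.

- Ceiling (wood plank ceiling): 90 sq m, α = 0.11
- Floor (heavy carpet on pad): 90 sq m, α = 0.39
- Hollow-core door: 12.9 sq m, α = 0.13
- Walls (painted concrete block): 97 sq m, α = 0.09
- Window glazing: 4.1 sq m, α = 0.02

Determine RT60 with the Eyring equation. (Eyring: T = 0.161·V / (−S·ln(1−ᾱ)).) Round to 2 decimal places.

Total surface area S = 90 + 90 + 12.9 + 97 + 4.1 = 294.0 sq m.
Σ(Sᵢαᵢ) = 90·0.11 + 90·0.39 + 12.9·0.13 + 97·0.09 + 4.1·0.02 = 55.489.
Mean coefficient ᾱ = A/S = 0.1887.
Eyring denominator: −S ln(1−ᾱ) = 61.481.
V = 10 × 9 × 3 = 270 m³.
RT60 = 0.161 × 270 / 61.481 = 0.71 s.

0.71 s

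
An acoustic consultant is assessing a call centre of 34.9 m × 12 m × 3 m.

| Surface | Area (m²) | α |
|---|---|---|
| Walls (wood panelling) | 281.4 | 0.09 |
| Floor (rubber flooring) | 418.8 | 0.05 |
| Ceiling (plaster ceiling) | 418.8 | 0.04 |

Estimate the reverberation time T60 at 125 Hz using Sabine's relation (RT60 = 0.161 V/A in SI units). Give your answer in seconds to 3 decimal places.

3.210 s

A = Σ Sᵢαᵢ = 281.4×0.09 + 418.8×0.05 + 418.8×0.04 = 63.018 sabins.
Volume V = 34.9 × 12 × 3 = 1256.4 m³.
Sabine: RT60 = 0.161 × 1256.4 / 63.018 = 3.210 s.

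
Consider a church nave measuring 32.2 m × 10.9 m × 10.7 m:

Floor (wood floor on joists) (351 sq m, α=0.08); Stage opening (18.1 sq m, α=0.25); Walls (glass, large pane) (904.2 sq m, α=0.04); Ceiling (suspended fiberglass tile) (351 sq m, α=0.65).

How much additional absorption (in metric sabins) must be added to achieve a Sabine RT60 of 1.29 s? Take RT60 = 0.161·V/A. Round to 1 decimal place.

Total absorption A₁ = 351·0.08 + 18.1·0.25 + 904.2·0.04 + 351·0.65
  = 28.080 + 4.525 + 36.168 + 228.150 = 296.923 sq m sabins.
V = 3755.486 m³. Required absorption A₂ = 0.161 × 3755.486 / 1.29 = 468.708 sabins.
Shortfall: 468.708 − 296.923 = 171.8 sabins.

171.8 sabins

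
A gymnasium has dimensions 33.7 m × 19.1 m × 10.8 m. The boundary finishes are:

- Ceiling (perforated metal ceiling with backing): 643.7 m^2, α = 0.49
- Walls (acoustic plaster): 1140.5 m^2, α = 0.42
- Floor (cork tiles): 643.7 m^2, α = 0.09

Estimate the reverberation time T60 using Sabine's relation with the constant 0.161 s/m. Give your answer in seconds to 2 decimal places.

1.31 sec

Total absorption A = 643.7·0.49 + 1140.5·0.42 + 643.7·0.09
  = 315.413 + 479.010 + 57.933 = 852.356 m^2 sabins.
Volume V = 33.7 × 19.1 × 10.8 = 6951.636 m³.
T = 0.161 V/A = 0.161·6951.636/852.356 = 1.31 s.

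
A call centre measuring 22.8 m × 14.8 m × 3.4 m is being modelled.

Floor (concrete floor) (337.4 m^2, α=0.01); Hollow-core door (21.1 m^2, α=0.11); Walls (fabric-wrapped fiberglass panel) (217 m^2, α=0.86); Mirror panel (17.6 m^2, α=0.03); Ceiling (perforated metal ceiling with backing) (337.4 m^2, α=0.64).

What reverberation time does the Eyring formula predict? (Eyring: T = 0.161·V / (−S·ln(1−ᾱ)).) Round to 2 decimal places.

S = Σ Sᵢ = 930.5 m^2.
Σ(Sᵢαᵢ) = 337.4·0.01 + 21.1·0.11 + 217·0.86 + 17.6·0.03 + 337.4·0.64 = 408.779.
Mean coefficient ᾱ = A/S = 0.4393.
Eyring denominator: −S ln(1−ᾱ) = 538.359.
V = 22.8 × 14.8 × 3.4 = 1147.296 m³.
RT60 = 0.161 × 1147.296 / 538.359 = 0.34 s.

0.34 s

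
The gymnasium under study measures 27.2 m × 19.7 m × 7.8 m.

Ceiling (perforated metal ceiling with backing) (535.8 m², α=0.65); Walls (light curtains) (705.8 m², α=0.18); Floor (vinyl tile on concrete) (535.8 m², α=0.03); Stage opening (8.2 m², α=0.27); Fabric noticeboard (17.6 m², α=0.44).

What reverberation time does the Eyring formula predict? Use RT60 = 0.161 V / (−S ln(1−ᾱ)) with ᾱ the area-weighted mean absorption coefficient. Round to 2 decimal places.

S = Σ Sᵢ = 1803.2 m².
Absorption A = 535.8·0.65 + 705.8·0.18 + 535.8·0.03 + 8.2·0.27 + 17.6·0.44 = 501.346 sabins.
Mean coefficient ᾱ = A/S = 0.2780.
−S·ln(1−ᾱ) = −1803.2 × ln(1 − 0.2780) = 587.357.
V = 27.2 × 19.7 × 7.8 = 4179.552 m³.
T = 0.161·V/[−S·ln(1−ᾱ)] = 0.161·4179.552/587.357 = 1.15 s.

1.15 s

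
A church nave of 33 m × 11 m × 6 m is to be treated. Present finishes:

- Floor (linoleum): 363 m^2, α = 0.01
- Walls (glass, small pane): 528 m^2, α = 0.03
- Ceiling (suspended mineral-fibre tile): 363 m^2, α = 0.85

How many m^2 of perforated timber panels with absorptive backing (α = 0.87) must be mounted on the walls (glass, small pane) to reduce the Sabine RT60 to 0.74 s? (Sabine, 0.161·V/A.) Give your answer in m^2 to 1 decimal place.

173.6

Equivalent absorption area: A₁ = 363×0.01 + 528×0.03 + 363×0.85 = 328.020 m^2.
V = 2178 m³. Target absorption A₂ = 0.161 × 2178 / 0.74 = 473.862 sabins.
Absorption to add: 473.862 − 328.020 = 145.842 sabins.
Each m^2 of panel replacing the walls (glass, small pane) adds (0.87 − 0.03) = 0.84 sabins.
Panel area = 145.842 / 0.84 = 173.6 m^2.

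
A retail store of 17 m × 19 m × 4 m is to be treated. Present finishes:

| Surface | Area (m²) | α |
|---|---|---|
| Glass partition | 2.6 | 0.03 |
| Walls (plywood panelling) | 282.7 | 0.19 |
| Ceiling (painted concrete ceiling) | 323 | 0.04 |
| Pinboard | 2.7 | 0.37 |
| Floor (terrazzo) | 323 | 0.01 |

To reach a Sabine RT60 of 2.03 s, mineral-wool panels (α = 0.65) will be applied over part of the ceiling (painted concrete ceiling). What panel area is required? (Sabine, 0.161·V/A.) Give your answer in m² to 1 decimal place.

51.7

Total absorption A₁ = 2.6*0.03 + 282.7*0.19 + 323*0.04 + 2.7*0.37 + 323*0.01
  = 0.078 + 53.713 + 12.920 + 0.999 + 3.230 = 70.940 m² sabins.
Required A₂ = 0.161·1292/2.03 = 102.469 sabins.
Absorption to add: 102.469 − 70.940 = 31.529 sabins.
Each m² of panel replacing the ceiling (painted concrete ceiling) adds (0.65 − 0.04) = 0.61 sabins.
Area = ΔA/Δα = 31.529/0.61 = 51.7 m².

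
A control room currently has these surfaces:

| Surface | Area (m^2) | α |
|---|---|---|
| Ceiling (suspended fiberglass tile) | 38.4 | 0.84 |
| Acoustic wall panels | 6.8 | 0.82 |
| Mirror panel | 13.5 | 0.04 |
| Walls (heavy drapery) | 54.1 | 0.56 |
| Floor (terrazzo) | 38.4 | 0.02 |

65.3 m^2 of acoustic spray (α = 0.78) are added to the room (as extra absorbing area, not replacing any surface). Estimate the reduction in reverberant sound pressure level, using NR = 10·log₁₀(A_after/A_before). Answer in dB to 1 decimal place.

2.4 dB

Summing Sᵢαᵢ: 32.256 + 5.576 + 0.540 + 30.296 + 0.768 → A_before = 69.436 sabins.
Treatment contributes 65.3·0.78 = 50.934 sabins.
A_after = 69.436 + 50.934 = 120.370 sabins.
NR = 10·log₁₀(120.370/69.436) = 2.4 dB.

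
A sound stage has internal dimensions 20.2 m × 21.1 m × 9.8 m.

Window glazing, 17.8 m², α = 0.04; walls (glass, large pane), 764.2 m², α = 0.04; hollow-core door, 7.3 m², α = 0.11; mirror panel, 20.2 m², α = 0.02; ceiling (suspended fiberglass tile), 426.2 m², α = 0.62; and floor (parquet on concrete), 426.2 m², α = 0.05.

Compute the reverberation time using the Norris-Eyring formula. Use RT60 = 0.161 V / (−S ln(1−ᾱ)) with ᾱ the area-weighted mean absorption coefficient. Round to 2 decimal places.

Total surface area S = 17.8 + 764.2 + 7.3 + 20.2 + 426.2 + 426.2 = 1661.9 m².
Absorption A = 17.8×0.04 + 764.2×0.04 + 7.3×0.11 + 20.2×0.02 + 426.2×0.62 + 426.2×0.05 = 318.041 sabins.
Mean coefficient ᾱ = A/S = 0.1914.
−S·ln(1−ᾱ) = −1661.9 × ln(1 − 0.1914) = 353.072.
V = 20.2 × 21.1 × 9.8 = 4176.956 m³.
T = 0.161·V/[−S·ln(1−ᾱ)] = 0.161·4176.956/353.072 = 1.90 s.

1.90 seconds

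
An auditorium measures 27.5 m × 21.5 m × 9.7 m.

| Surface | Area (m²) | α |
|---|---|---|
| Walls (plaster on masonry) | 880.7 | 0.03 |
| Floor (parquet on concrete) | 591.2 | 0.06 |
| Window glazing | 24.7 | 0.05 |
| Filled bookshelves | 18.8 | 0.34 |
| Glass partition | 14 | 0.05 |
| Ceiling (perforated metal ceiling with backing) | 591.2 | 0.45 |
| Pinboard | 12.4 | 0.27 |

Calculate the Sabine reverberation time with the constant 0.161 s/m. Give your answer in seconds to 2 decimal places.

2.72 s

Equivalent absorption area: A = 880.7·0.03 + 591.2·0.06 + 24.7·0.05 + 18.8·0.34 + 14·0.05 + 591.2·0.45 + 12.4·0.27 = 339.608 m².
Room volume: 5735.125 m³.
RT60 = 0.161 · V / A = 0.161 × 5735.125 / 339.608 = 2.72 s.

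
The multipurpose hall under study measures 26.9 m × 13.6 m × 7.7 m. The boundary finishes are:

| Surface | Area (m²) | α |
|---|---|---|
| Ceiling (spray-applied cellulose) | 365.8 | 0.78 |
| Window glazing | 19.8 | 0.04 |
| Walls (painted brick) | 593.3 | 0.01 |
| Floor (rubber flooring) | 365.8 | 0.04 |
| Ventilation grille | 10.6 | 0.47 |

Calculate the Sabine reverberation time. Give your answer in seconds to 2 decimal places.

Summing Sᵢαᵢ: 285.324 + 0.792 + 5.933 + 14.632 + 4.982 → A = 311.663 sabins.
V = 26.9·13.6·7.7 = 2816.968 m³.
Sabine: RT60 = 0.161 × 2816.968 / 311.663 = 1.46 s.

1.46 s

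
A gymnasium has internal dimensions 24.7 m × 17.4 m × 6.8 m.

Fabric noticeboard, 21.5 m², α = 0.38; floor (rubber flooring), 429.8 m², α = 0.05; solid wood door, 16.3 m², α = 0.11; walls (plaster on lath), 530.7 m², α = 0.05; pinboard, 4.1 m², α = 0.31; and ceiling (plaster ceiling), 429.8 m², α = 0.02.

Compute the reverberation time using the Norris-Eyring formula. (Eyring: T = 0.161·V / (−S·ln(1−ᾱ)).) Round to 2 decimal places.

6.77 sec

Total surface area S = 21.5 + 429.8 + 16.3 + 530.7 + 4.1 + 429.8 = 1432.2 m².
Σ(Sᵢαᵢ) = 21.5·0.38 + 429.8·0.05 + 16.3·0.11 + 530.7·0.05 + 4.1·0.31 + 429.8·0.02 = 67.855.
ᾱ = 67.855 / 1432.2 = 0.0474.
Eyring denominator: −S ln(1−ᾱ) = 69.548.
V = 24.7 × 17.4 × 6.8 = 2922.504 m³.
T = 0.161·V/[−S·ln(1−ᾱ)] = 0.161·2922.504/69.548 = 6.77 s.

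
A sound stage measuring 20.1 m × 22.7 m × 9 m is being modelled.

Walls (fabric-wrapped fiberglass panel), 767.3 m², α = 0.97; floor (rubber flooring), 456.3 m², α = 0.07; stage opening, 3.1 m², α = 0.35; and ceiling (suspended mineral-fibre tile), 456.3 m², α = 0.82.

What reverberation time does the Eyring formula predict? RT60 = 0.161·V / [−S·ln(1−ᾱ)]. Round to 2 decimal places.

0.34 s

Total surface area S = 767.3 + 456.3 + 3.1 + 456.3 = 1683.0 m².
Absorption A = 767.3·0.97 + 456.3·0.07 + 3.1·0.35 + 456.3·0.82 = 1151.473 sabins.
Mean coefficient ᾱ = A/S = 0.6842.
Eyring denominator: −S ln(1−ᾱ) = 1939.904.
V = 20.1 × 22.7 × 9 = 4106.43 m³.
T = 0.161·V/[−S·ln(1−ᾱ)] = 0.161·4106.43/1939.904 = 0.34 s.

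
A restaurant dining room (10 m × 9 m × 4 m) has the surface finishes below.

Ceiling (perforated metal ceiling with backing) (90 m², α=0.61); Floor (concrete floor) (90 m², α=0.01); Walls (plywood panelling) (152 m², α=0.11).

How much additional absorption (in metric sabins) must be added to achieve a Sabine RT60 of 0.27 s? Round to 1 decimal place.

Total absorption A₁ = 90×0.61 + 90×0.01 + 152×0.11
  = 54.900 + 0.900 + 16.720 = 72.520 m² sabins.
For T = 0.27 s, need A₂ = 0.161·V/T = 0.161·360/0.27 = 214.667 sabins.
Additional absorption ΔA = 214.667 − 72.520 = 142.1 sabins.

142.1 sabins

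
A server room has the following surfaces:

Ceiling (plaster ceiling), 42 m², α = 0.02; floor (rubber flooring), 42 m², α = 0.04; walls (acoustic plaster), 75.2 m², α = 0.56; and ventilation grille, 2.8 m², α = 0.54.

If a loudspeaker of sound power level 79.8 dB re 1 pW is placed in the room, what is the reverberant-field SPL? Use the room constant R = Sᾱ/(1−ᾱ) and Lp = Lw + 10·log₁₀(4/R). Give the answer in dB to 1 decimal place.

A = 46.144 sabins; S = 162.0 m².
ᾱ = 0.2848, so room constant R = A/(1−ᾱ) = 64.519 m².
Lp = Lw + 10 log₁₀(4/R) = 79.8 -12.08 = 67.7 dB.

67.7 dB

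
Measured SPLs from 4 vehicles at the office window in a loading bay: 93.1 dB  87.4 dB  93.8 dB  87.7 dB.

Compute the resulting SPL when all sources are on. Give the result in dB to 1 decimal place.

97.5 dB

Σ 10^(Lᵢ/10) = 5.579e+09.
Back to dB: 10·log₁₀ Σ = 97.5 dB.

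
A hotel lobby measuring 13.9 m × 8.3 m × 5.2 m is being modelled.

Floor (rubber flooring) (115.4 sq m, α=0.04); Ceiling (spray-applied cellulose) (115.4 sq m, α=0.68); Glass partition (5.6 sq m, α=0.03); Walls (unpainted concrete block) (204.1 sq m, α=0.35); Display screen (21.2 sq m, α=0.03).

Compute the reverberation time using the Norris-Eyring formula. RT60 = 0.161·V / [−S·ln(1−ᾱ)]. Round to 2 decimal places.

Total surface area S = 115.4 + 115.4 + 5.6 + 204.1 + 21.2 = 461.7 sq m.
Absorption A = 115.4×0.04 + 115.4×0.68 + 5.6×0.03 + 204.1×0.35 + 21.2×0.03 = 155.327 sabins.
Mean coefficient ᾱ = A/S = 0.3364.
Eyring denominator: −S ln(1−ᾱ) = 189.332.
V = 13.9 × 8.3 × 5.2 = 599.924 m³.
T = 0.161·V/[−S·ln(1−ᾱ)] = 0.161·599.924/189.332 = 0.51 s.

0.51 seconds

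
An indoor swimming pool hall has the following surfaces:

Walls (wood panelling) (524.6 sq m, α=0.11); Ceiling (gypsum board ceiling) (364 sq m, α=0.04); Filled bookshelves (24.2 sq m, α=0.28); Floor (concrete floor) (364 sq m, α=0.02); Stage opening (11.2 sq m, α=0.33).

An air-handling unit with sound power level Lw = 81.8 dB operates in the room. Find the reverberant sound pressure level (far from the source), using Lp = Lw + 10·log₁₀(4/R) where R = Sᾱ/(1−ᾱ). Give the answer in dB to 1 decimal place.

Σ(Sᵢαᵢ) = 524.6·0.11 + 364·0.04 + 24.2·0.28 + 364·0.02 + 11.2·0.33 = 90.018; total area S = 1288.0 sq m.
ᾱ = 90.018/1288.0 = 0.0699; R = Sᾱ/(1−ᾱ) = 90.018/(1−0.0699) = 96.783 sq m.
Lp = 81.8 + 10·log₁₀(4/96.783) = 81.8 + (-13.84) = 68.0 dB.

68.0 dB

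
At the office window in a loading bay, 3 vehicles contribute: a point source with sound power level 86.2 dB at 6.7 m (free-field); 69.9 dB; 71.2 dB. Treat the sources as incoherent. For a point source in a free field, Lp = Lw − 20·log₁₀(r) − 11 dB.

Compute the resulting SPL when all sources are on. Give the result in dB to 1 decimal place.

Source at 6.7 m: Lp = 86.2 − 20·log₁₀(6.7) − 11 = 58.7 dB.
Σ 10^(Lᵢ/10) = 2.37e+07.
Back to dB: 10·log₁₀ Σ = 73.7 dB.

73.7 dB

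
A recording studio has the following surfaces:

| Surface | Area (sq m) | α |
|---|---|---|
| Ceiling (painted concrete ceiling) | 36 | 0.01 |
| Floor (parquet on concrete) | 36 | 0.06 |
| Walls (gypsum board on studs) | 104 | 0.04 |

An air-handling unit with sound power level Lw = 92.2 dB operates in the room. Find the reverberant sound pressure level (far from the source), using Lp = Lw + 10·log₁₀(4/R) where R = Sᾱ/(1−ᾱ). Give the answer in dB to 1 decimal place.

89.8 dB

A = 6.680 sabins; S = 176.0 sq m.
ᾱ = 6.680/176.0 = 0.0380; R = Sᾱ/(1−ᾱ) = 6.680/(1−0.0380) = 6.944 sq m.
Lp = 92.2 + 10·log₁₀(4/6.944) = 92.2 + (-2.40) = 89.8 dB.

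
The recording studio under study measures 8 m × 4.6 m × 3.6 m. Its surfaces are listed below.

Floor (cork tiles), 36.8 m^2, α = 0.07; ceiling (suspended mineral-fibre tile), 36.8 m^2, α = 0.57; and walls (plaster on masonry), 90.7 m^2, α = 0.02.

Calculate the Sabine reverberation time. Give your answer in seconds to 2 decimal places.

0.84 s

Total absorption A = 36.8×0.07 + 36.8×0.57 + 90.7×0.02
  = 2.576 + 20.976 + 1.814 = 25.366 m^2 sabins.
V = 8·4.6·3.6 = 132.48 m³.
RT60 = 0.161 · V / A = 0.161 × 132.48 / 25.366 = 0.84 s.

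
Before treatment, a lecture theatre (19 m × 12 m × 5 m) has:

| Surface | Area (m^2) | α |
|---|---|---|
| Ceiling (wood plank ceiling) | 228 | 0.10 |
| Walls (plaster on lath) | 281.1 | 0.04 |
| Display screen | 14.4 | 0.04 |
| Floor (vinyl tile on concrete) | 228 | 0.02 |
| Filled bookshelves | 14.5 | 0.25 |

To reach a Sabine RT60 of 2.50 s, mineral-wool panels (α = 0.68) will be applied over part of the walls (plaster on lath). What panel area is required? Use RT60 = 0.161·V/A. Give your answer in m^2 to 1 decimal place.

Summing Sᵢαᵢ: 22.800 + 11.244 + 0.576 + 4.560 + 3.625 → A₁ = 42.805 sabins.
V = 1140 m³. Target absorption A₂ = 0.161 × 1140 / 2.50 = 73.416 sabins.
ΔA needed = 73.416 − 42.805 = 30.611 sabins.
Net gain per m^2: Δα = 0.68 − 0.04 = 0.64.
Area = ΔA/Δα = 30.611/0.64 = 47.8 m^2.

47.8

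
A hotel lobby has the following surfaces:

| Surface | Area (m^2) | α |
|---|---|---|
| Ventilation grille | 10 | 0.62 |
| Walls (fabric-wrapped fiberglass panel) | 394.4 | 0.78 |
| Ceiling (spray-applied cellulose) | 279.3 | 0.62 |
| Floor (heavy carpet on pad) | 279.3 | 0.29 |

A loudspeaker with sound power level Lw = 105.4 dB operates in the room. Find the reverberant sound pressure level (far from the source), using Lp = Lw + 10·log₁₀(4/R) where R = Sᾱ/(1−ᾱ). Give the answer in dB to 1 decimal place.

Σ(Sᵢαᵢ) = 10·0.62 + 394.4·0.78 + 279.3·0.62 + 279.3·0.29 = 567.995; total area S = 963.0 m^2.
ᾱ = 567.995/963.0 = 0.5898; R = Sᾱ/(1−ᾱ) = 567.995/(1−0.5898) = 1384.678 m^2.
Lp = Lw + 10 log₁₀(4/R) = 105.4 -25.39 = 80.0 dB.

80.0 dB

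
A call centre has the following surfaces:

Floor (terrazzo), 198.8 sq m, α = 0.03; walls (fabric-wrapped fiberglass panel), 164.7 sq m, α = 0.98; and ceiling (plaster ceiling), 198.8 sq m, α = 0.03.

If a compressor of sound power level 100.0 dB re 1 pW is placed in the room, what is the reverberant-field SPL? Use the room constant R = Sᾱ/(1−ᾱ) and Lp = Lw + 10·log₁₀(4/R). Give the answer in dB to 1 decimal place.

Σ(Sᵢαᵢ) = 198.8·0.03 + 164.7·0.98 + 198.8·0.03 = 173.334; total area S = 562.3 sq m.
ᾱ = 173.334/562.3 = 0.3083; R = Sᾱ/(1−ᾱ) = 173.334/(1−0.3083) = 250.591 sq m.
Lp = 100.0 + 10·log₁₀(4/250.591) = 100.0 + (-17.97) = 82.0 dB.

82.0 dB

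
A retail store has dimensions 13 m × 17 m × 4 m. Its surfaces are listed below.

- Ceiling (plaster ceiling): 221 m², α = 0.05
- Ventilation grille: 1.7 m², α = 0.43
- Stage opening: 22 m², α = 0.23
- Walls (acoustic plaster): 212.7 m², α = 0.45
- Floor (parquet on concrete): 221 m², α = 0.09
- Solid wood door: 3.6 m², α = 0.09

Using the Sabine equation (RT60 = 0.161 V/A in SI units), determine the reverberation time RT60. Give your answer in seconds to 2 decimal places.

Equivalent absorption area: A = 221*0.05 + 1.7*0.43 + 22*0.23 + 212.7*0.45 + 221*0.09 + 3.6*0.09 = 132.770 m².
Volume V = 13 × 17 × 4 = 884 m³.
RT60 = 0.161 · V / A = 0.161 × 884 / 132.770 = 1.07 s.

1.07 seconds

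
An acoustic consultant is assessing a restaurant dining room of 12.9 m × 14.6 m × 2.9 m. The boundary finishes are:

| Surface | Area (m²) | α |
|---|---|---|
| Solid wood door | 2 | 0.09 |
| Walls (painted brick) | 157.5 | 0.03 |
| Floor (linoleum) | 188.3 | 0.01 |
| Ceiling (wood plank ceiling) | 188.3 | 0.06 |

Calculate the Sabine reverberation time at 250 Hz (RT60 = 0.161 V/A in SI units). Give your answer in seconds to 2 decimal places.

4.86 s

Total absorption A = 2·0.09 + 157.5·0.03 + 188.3·0.01 + 188.3·0.06
  = 0.180 + 4.725 + 1.883 + 11.298 = 18.086 m² sabins.
Room volume: 546.186 m³.
T = 0.161 V/A = 0.161·546.186/18.086 = 4.86 s.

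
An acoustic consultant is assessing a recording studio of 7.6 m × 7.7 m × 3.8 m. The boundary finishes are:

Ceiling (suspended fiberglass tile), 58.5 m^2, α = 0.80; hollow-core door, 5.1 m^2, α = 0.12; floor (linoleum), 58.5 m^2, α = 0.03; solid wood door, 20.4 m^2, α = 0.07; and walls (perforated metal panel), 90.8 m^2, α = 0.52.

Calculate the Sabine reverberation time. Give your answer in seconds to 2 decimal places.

0.37 sec

Equivalent absorption area: A = 58.5×0.80 + 5.1×0.12 + 58.5×0.03 + 20.4×0.07 + 90.8×0.52 = 97.811 m^2.
V = 7.6·7.7·3.8 = 222.376 m³.
T = 0.161 V/A = 0.161·222.376/97.811 = 0.37 s.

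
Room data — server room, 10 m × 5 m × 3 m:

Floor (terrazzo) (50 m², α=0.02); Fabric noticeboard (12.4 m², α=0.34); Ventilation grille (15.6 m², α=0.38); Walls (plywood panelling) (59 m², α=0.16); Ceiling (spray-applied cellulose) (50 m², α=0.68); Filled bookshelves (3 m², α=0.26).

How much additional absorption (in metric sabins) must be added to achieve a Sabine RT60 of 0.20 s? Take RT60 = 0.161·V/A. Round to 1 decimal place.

65.4 sabins

Summing Sᵢαᵢ: 1.000 + 4.216 + 5.928 + 9.440 + 34.000 + 0.780 → A₁ = 55.364 sabins.
Target A₂ = 0.161·150/0.20 = 120.750 sabins (V = 150 m³).
Shortfall: 120.750 − 55.364 = 65.4 sabins.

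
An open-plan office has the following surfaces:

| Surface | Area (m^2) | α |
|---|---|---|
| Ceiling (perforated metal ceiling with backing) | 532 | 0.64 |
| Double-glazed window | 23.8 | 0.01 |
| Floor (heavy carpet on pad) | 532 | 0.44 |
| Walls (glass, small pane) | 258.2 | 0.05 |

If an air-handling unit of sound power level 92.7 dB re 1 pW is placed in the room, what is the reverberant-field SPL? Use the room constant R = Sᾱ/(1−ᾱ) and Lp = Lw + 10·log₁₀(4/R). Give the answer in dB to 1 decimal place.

A = 587.708 sabins; S = 1346.0 m^2.
ᾱ = 0.4366, so room constant R = A/(1−ᾱ) = 1043.145 m^2.
Lp = Lw + 10 log₁₀(4/R) = 92.7 -24.16 = 68.5 dB.

68.5 dB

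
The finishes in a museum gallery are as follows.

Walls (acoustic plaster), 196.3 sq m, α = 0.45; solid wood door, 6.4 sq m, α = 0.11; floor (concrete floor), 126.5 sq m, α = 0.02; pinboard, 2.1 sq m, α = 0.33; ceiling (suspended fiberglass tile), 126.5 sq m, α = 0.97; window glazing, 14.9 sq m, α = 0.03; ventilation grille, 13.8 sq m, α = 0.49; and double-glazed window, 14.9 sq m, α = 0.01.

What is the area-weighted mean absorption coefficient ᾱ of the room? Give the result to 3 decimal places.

0.443

S = Σ Sᵢ = 196.3 + 6.4 + 126.5 + 2.1 + 126.5 + 14.9 + 13.8 + 14.9 = 501.4 sq m.
Weighted sum Σ Sα = 222.325.
ᾱ = A/S = 0.443.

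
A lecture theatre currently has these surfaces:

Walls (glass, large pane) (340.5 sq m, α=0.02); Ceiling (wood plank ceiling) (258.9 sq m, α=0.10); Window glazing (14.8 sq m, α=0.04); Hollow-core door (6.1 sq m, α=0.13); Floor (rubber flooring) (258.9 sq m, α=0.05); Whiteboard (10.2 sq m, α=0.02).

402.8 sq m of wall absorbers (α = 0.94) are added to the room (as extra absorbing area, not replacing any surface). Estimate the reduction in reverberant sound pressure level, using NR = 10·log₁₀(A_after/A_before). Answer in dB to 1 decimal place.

A_before = Σ Sᵢαᵢ = 340.5×0.02 + 258.9×0.10 + 14.8×0.04 + 6.1×0.13 + 258.9×0.05 + 10.2×0.02 = 47.234 sabins.
Treatment contributes 402.8·0.94 = 378.632 sabins.
New total A_after = 425.866 sabins.
Reduction = 10 log₁₀(A_after/A_before) = 10 log₁₀(9.0161) = 9.6 dB.

9.6 dB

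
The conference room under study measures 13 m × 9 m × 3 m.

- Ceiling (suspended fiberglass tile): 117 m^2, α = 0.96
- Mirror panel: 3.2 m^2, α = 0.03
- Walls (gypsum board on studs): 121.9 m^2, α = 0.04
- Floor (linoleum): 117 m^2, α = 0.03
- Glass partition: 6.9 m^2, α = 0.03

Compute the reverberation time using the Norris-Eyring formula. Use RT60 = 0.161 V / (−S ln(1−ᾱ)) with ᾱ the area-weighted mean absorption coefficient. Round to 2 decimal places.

S = Σ Sᵢ = 366.0 m^2.
Absorption A = 117×0.96 + 3.2×0.03 + 121.9×0.04 + 117×0.03 + 6.9×0.03 = 121.009 sabins.
ᾱ = 121.009 / 366.0 = 0.3306.
−S·ln(1−ᾱ) = −366.0 × ln(1 − 0.3306) = 146.903.
V = 13 × 9 × 3 = 351 m³.
RT60 = 0.161 × 351 / 146.903 = 0.38 s.

0.38 sec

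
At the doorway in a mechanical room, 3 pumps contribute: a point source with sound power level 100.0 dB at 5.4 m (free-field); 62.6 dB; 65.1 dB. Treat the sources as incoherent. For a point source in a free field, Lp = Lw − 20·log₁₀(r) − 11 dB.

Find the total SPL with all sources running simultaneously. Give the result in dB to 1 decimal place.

75.1 dB

Source at 5.4 m: Lp = 100.0 − 20·log₁₀(5.4) − 11 = 74.4 dB.
Converting to relative power and adding: 10^(74.4/10) + 10^(62.6/10) + 10^(65.1/10) = 3.26e+07.
Combined level = 10 log₁₀(3.26e+07) = 75.1 dB.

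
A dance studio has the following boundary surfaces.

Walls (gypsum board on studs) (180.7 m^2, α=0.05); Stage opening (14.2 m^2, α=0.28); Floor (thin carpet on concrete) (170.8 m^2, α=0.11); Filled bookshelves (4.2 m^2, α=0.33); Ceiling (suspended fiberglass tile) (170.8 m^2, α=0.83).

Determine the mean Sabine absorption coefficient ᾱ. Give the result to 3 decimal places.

0.324

S = Σ Sᵢ = 180.7 + 14.2 + 170.8 + 4.2 + 170.8 = 540.7 m^2.
Weighted sum Σ Sα = 174.949.
ᾱ = 174.949 / 540.7 = 0.324.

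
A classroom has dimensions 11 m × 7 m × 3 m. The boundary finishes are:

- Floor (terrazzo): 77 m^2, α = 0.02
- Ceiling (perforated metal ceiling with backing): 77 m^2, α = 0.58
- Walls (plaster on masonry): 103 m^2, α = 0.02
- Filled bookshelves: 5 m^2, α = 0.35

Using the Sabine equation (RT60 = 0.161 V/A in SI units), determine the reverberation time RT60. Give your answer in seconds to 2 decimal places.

0.74 s

Summing Sᵢαᵢ: 1.540 + 44.660 + 2.060 + 1.750 → A = 50.010 sabins.
V = 11·7·3 = 231 m³.
Sabine: RT60 = 0.161 × 231 / 50.010 = 0.74 s.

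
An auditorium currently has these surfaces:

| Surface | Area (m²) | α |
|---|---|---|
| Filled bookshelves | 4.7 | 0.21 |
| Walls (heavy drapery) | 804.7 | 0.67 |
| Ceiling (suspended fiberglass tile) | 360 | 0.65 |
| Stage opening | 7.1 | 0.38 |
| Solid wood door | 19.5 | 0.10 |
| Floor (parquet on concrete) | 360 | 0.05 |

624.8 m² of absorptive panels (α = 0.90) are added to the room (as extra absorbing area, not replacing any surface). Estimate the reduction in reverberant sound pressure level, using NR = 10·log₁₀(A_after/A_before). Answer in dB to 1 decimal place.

2.3 dB

Total absorption A_before = 4.7×0.21 + 804.7×0.67 + 360×0.65 + 7.1×0.38 + 19.5×0.10 + 360×0.05
  = 0.987 + 539.149 + 234.000 + 2.698 + 1.950 + 18.000 = 796.784 m² sabins.
Treatment contributes 624.8·0.90 = 562.320 sabins.
A_after = 796.784 + 562.320 = 1359.104 sabins.
NR = 10·log₁₀(1359.104/796.784) = 2.3 dB.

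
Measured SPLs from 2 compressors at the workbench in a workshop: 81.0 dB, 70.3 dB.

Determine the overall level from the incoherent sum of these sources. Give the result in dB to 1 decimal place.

Converting to relative power and adding: 10^(81.0/10) + 10^(70.3/10) = 1.366e+08.
Combined level = 10 log₁₀(1.366e+08) = 81.4 dB.

81.4 dB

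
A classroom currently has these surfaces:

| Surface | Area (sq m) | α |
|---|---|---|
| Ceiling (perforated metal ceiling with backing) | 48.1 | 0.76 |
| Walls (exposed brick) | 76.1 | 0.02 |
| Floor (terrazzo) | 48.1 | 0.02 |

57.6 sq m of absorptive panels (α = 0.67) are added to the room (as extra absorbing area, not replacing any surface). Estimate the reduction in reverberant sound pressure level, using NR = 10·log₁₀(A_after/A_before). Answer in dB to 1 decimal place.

3.0 dB

A_before = Σ Sᵢαᵢ = 48.1·0.76 + 76.1·0.02 + 48.1·0.02 = 39.040 sabins.
Treatment contributes 57.6·0.67 = 38.592 sabins.
New total A_after = 77.632 sabins.
Reduction = 10 log₁₀(A_after/A_before) = 10 log₁₀(1.9885) = 3.0 dB.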